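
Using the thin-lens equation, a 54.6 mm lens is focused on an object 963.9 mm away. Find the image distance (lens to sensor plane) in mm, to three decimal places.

1/dᵢ = 1/f − 1/dₒ = 1/54.6 − 1/963.9 = 0.0172776 mm⁻¹.
dᵢ = 1/0.0172776 ≈ 57.8785 mm.

57.879 mm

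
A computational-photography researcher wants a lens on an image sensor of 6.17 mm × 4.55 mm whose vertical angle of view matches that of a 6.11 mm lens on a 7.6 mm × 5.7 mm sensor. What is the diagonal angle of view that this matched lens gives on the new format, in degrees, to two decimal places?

76.33°

Equal vertical AOV ⇒ f₂ = f₁ · 4.55/5.7 = 6.11 × 0.79825 ≈ 4.8773 mm.
Sensor diagonal = √(6.17² + 4.55²) = √58.7714 ≈ 7.6663 mm.
Diagonal AOV on the new format = 2·arctan(7.6663 / (2 × 4.8773)) = 2·arctan(0.78591) ≈ 76.3286°.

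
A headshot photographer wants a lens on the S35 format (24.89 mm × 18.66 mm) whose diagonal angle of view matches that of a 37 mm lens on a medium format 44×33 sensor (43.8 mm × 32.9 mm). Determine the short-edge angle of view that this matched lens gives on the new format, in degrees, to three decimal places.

Sensor diagonal = √(43.8² + 32.9²) = √3000.8500 ≈ 54.7800 mm.
Sensor diagonal = √(24.89² + 18.66²) = √967.7077 ≈ 31.1080 mm.
Equal diagonal AOV ⇒ f₂ = f₁ · 31.1080/54.7800 = 37 × 0.56787 ≈ 21.0112 mm.
Short-edge AOV on the new format = 2·arctan(18.66 / (2 × 21.0112)) = 2·arctan(0.44405) ≈ 47.8870°.

47.887°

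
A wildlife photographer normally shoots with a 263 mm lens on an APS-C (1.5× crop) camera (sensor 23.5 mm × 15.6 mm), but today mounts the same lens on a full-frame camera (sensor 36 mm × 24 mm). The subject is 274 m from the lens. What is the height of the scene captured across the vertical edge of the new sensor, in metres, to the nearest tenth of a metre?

25.0 m

The focal length stays 263 mm; the relevant sensor dimension is now h = 24 mm. Object distance dₒ = 274 m = 274000 mm.
Thin-lens field height W = h·(dₒ − f)/f = 24 × (274000 − 263)/263 ≈ 24979.802 mm = 24.9798 m.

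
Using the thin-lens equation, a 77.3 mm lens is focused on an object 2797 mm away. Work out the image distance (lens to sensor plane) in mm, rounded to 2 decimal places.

79.50 mm

1/dᵢ = 1/f − 1/dₒ = 1/77.3 − 1/2797 = 0.0125791 mm⁻¹.
dᵢ = 1/0.0125791 ≈ 79.4970 mm.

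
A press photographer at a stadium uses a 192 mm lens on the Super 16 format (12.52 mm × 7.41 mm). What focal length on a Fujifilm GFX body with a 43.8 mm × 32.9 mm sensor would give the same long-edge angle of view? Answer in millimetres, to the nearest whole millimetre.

Equal angle of view means equal width/f ratio, so f₂ = f₁ · (width₂/width₁) = 192 × 43.8/12.52.
f₂ = 192 × 3.49840 ≈ 671.693 mm.

672 mm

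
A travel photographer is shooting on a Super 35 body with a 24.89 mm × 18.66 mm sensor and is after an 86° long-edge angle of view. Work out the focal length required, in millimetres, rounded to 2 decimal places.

13.35 mm

From α = 2·arctan(w/2f) we get f = w / (2·tan(α/2)).
With w = 24.89 mm and α/2 = 43°, tan(α/2) ≈ 0.93252, so f ≈ 24.89 / 1.86503 ≈ 13.3456 mm.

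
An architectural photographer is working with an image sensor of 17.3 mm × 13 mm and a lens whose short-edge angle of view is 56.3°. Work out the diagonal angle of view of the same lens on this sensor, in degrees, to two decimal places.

From the short-edge AOV: f = 13 / (2·tan(28.15°)) = 13 / 1.07014 ≈ 12.1479 mm.
Sensor diagonal = √(17.3² + 13²) = √468.2900 ≈ 21.6400 mm.
Diagonal AOV = 2·arctan(21.6400 / (2 × 12.1479)) = 2·arctan(0.89069) ≈ 83.3823°.

83.38°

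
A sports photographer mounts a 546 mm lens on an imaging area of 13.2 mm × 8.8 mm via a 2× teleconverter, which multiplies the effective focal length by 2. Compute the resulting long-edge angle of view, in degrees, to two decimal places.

0.69°

Effective focal length f = 546 × 2 = 1092 mm.
α = 2·arctan(13.2 / (2 × 1092)) = 2·arctan(0.00604) ≈ 0.6926°.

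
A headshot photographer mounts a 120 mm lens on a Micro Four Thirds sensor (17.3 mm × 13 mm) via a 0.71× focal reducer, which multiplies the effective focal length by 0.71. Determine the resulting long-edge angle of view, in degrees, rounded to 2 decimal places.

11.59°

Effective focal length f = 120 × 0.71 = 85.2 mm.
α = 2·arctan(17.3 / (2 × 85.2)) = 2·arctan(0.10153) ≈ 11.5943°.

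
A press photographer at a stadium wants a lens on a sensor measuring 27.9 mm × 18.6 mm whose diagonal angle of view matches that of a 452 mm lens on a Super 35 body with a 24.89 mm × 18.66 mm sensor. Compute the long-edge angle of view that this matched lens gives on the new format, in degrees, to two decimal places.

Sensor diagonal = √(24.89² + 18.66²) = √967.7077 ≈ 31.1080 mm.
Sensor diagonal = √(27.9² + 18.6²) = √1124.3700 ≈ 33.5316 mm.
Equal diagonal AOV ⇒ f₂ = f₁ · 33.5316/31.1080 = 452 × 1.07791 ≈ 487.2153 mm.
Long-edge AOV on the new format = 2·arctan(27.9 / (2 × 487.2153)) = 2·arctan(0.02863) ≈ 3.2801°.

3.28°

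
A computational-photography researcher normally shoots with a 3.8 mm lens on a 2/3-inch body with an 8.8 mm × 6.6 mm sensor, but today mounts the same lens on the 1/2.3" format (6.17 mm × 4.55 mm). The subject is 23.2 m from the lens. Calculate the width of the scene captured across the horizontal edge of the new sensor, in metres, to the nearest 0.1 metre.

37.7 m

The focal length stays 3.8 mm; the relevant sensor dimension is now w = 6.17 mm. Object distance dₒ = 23.2 m = 23200 mm.
Thin-lens field width W = w·(dₒ − f)/f = 6.17 × (23200 − 3.8)/3.8 ≈ 37663.304 mm = 37.6633 m.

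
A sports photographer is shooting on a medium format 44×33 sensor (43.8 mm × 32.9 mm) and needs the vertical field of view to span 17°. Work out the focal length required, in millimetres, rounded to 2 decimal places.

From α = 2·arctan(h/2f) we get f = h / (2·tan(α/2)).
With h = 32.9 mm and α/2 = 8.5°, tan(α/2) ≈ 0.14945, so f ≈ 32.9 / 0.29890 ≈ 110.0695 mm.

110.07 mm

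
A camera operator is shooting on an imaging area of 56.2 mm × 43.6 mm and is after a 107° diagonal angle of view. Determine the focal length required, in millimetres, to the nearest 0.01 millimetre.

Sensor diagonal = √(56.2² + 43.6²) = √5059.4000 ≈ 71.1295 mm.
From α = 2·arctan(d/2f) we get f = d / (2·tan(α/2)).
With d = 71.1295 mm and α/2 = 53.5°, tan(α/2) ≈ 1.35142, so f ≈ 71.1295 / 2.70284 ≈ 26.3165 mm.

26.32 mm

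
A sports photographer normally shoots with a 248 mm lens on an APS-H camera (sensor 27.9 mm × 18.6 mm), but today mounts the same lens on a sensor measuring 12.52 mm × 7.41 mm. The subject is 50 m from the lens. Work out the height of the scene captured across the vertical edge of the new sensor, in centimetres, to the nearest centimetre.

The focal length stays 248 mm; the relevant sensor dimension is now h = 7.41 mm. Object distance dₒ = 50 m = 50000 mm.
Thin-lens field height W = h·(dₒ − f)/f = 7.41 × (50000 − 248)/248 ≈ 1486.542 mm = 148.654 cm.

149 cm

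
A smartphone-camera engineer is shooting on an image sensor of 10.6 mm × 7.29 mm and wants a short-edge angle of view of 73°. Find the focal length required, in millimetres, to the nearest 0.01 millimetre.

From α = 2·arctan(h/2f) we get f = h / (2·tan(α/2)).
With h = 7.29 mm and α/2 = 36.5°, tan(α/2) ≈ 0.73996, so f ≈ 7.29 / 1.47992 ≈ 4.9259 mm.

4.93 mm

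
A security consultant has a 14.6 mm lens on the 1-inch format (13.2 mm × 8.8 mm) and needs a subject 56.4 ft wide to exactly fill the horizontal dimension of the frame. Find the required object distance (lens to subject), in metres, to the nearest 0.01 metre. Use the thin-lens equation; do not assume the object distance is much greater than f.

19.03 m

W: 56.4 ft × 304.8 mm/ft = 17190.72 mm.
Magnification m = w/W = dᵢ/dₒ; combined with 1/f = 1/dₒ + 1/dᵢ this gives dₒ = f·(1 + W/w).
dₒ = 14.6 mm × (1 + 17190.7/13.2) = 14.6 × 1303.3272 ≈ 19028.578 mm = 19.0286 m.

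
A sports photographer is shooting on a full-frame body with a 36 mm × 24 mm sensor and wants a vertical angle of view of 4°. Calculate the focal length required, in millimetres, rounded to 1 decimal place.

343.6 mm

From α = 2·arctan(h/2f) we get f = h / (2·tan(α/2)).
With h = 24 mm and α/2 = 2°, tan(α/2) ≈ 0.03492, so f ≈ 24 / 0.06984 ≈ 343.6350 mm.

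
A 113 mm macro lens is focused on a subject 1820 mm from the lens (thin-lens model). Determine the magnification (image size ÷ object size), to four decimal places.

0.0662×

Thin lens: 1/f = 1/dₒ + 1/dᵢ → 1/dᵢ = 1/113 − 1/1820 = 0.0083001 mm⁻¹, so dᵢ ≈ 120.4804 mm.
Magnification m = dᵢ/dₒ = 120.4804/1820 ≈ 0.06620.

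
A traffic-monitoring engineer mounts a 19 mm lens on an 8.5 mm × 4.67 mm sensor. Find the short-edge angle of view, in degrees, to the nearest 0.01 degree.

14.01°

Angle of view α = 2·arctan(h/2f) with h = 4.67 mm and f = 19 mm.
h/2f = 0.12289; arctan(0.12289) ≈ 7.0062°, so α ≈ 14.0124°.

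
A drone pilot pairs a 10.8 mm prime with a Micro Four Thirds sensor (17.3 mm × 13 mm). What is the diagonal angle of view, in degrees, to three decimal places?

90.106°

Sensor diagonal = √(17.3² + 13²) = √468.2900 ≈ 21.6400 mm.
Angle of view α = 2·arctan(d/2f) with d = 21.6400 mm and f = 10.8 mm.
d/2f = 1.00185; arctan(1.00185) ≈ 45.0530°, so α ≈ 90.1060°.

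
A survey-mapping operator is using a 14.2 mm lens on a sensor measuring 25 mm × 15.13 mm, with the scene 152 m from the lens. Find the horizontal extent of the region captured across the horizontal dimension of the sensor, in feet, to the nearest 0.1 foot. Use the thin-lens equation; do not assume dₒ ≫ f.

dₒ: 152 m = 152000 mm.
Similar triangles through the lens centre give W/dₒ = w/dᵢ; with 1/f = 1/dₒ + 1/dᵢ this gives W = w·(dₒ − f)/f.
W = 25 mm × (152000 − 14.2) / 14.2 = 25 × 10703.2254 ≈ 267580.634 mm = 267580.634/304.8 ft = 877.889 ft.

877.9 ft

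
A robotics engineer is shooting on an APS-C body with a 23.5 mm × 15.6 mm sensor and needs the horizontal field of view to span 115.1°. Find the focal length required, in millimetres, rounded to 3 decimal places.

From α = 2·arctan(w/2f) we get f = w / (2·tan(α/2)).
With w = 23.5 mm and α/2 = 57.55°, tan(α/2) ≈ 1.57271, so f ≈ 23.5 / 3.14543 ≈ 7.4712 mm.

7.471 mm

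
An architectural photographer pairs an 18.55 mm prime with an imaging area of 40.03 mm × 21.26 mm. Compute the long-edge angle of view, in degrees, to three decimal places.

Angle of view α = 2·arctan(w/2f) with w = 40.03 mm and f = 18.55 mm.
w/2f = 1.07898; arctan(1.07898) ≈ 47.1755°, so α ≈ 94.3510°.

94.351°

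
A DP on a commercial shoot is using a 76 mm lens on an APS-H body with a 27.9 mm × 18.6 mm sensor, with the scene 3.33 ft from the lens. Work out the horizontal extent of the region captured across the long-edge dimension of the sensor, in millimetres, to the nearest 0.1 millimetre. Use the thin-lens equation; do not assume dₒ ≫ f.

344.7 mm

dₒ: 3.33 ft × 304.8 mm/ft = 1014.98 mm.
Similar triangles through the lens centre give W/dₒ = w/dᵢ; with 1/f = 1/dₒ + 1/dᵢ this gives W = w·(dₒ − f)/f.
W = 27.9 mm × (1014.98 − 76) / 76 = 27.9 × 12.3551 ≈ 344.706 mm.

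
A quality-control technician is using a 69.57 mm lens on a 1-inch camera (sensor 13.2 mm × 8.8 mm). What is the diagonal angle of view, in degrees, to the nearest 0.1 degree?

13.0°

Sensor diagonal = √(13.2² + 8.8²) = √251.6800 ≈ 15.8644 mm.
Angle of view α = 2·arctan(d/2f) with d = 15.8644 mm and f = 69.57 mm.
d/2f = 0.11402; arctan(0.11402) ≈ 6.5046°, so α ≈ 13.0093°.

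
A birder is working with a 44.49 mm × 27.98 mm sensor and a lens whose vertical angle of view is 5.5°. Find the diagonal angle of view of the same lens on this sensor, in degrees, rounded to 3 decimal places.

10.311°

From the vertical AOV: f = 27.98 / (2·tan(2.75°)) = 27.98 / 0.09607 ≈ 291.2554 mm.
Sensor diagonal = √(44.49² + 27.98²) = √2762.2405 ≈ 52.5570 mm.
Diagonal AOV = 2·arctan(52.5570 / (2 × 291.2554)) = 2·arctan(0.09022) ≈ 10.3111°.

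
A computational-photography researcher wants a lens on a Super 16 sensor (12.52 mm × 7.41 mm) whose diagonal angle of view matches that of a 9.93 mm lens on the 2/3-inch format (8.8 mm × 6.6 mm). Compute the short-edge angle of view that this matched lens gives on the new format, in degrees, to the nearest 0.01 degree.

31.51°

Sensor diagonal = √(8.8² + 6.6²) = √121.0000 ≈ 11.0000 mm.
Sensor diagonal = √(12.52² + 7.41²) = √211.6585 ≈ 14.5485 mm.
Equal diagonal AOV ⇒ f₂ = f₁ · 14.5485/11.0000 = 9.93 × 1.32259 ≈ 13.1333 mm.
Short-edge AOV on the new format = 2·arctan(7.41 / (2 × 13.1333)) = 2·arctan(0.28211) ≈ 31.5083°.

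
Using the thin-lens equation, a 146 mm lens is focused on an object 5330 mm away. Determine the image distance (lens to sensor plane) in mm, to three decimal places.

1/dᵢ = 1/f − 1/dₒ = 1/146 − 1/5330 = 0.0066617 mm⁻¹.
dᵢ = 1/0.0066617 ≈ 150.1119 mm.

150.112 mm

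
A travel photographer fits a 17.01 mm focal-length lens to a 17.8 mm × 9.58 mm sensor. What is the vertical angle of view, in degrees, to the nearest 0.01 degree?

Angle of view α = 2·arctan(h/2f) with h = 9.58 mm and f = 17.01 mm.
h/2f = 0.28160; arctan(0.28160) ≈ 15.7272°, so α ≈ 31.4543°.

31.45°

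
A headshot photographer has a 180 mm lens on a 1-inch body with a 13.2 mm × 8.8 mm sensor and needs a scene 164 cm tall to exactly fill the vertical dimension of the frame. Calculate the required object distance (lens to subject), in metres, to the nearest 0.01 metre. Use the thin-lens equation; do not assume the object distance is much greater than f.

W: 164 cm = 1640 mm.
Magnification m = h/W = dᵢ/dₒ; combined with 1/f = 1/dₒ + 1/dᵢ this gives dₒ = f·(1 + W/h).
dₒ = 180 mm × (1 + 1640/8.8) = 180 × 187.3636 ≈ 33725.455 mm = 33.7255 m.

33.73 m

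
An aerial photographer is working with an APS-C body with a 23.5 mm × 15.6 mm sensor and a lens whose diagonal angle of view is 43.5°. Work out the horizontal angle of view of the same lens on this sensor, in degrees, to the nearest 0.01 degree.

36.77°

Sensor diagonal = √(23.5² + 15.6²) = √795.6100 ≈ 28.2066 mm.
From the diagonal AOV: f = 28.2066 / (2·tan(21.75°)) = 28.2066 / 0.79792 ≈ 35.3501 mm.
Horizontal AOV = 2·arctan(23.5 / (2 × 35.3501)) = 2·arctan(0.33239) ≈ 36.7725°.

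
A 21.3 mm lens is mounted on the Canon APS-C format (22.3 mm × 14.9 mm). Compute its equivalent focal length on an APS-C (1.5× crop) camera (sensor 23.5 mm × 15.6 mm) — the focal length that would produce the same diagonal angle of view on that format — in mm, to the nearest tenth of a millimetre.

22.4 mm

Sensor diagonal = √(22.3² + 14.9²) = √719.3000 ≈ 26.8198 mm.
Sensor diagonal = √(23.5² + 15.6²) = √795.6100 ≈ 28.2066 mm.
Equal angle of view means equal diagonal/f ratio, so f₂ = f₁ · (diagonal₂/diagonal₁) = 21.3 × 28.2066/26.8198.
f₂ = 21.3 × 1.05171 ≈ 22.401 mm.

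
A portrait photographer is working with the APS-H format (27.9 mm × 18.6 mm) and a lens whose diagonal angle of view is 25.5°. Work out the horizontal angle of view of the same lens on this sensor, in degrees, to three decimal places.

Sensor diagonal = √(27.9² + 18.6²) = √1124.3700 ≈ 33.5316 mm.
From the diagonal AOV: f = 33.5316 / (2·tan(12.75°)) = 33.5316 / 0.45255 ≈ 74.0942 mm.
Horizontal AOV = 2·arctan(27.9 / (2 × 74.0942)) = 2·arctan(0.18827) ≈ 21.3250°.

21.325°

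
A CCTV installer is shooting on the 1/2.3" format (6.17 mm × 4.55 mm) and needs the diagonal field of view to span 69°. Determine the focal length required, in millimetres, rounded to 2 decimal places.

Sensor diagonal = √(6.17² + 4.55²) = √58.7714 ≈ 7.6663 mm.
From α = 2·arctan(d/2f) we get f = d / (2·tan(α/2)).
With d = 7.6663 mm and α/2 = 34.5°, tan(α/2) ≈ 0.68728, so f ≈ 7.6663 / 1.37456 ≈ 5.5772 mm.

5.58 mm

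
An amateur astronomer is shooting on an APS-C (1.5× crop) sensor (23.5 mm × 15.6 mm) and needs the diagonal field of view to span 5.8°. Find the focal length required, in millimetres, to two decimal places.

Sensor diagonal = √(23.5² + 15.6²) = √795.6100 ≈ 28.2066 mm.
From α = 2·arctan(d/2f) we get f = d / (2·tan(α/2)).
With d = 28.2066 mm and α/2 = 2.9°, tan(α/2) ≈ 0.05066, so f ≈ 28.2066 / 0.10132 ≈ 278.4028 mm.

278.40 mm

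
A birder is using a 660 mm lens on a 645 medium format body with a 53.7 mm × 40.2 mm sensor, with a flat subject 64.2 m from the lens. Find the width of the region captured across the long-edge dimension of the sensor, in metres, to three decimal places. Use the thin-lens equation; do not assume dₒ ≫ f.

5.170 m

dₒ: 64.2 m = 64200 mm.
Similar triangles through the lens centre give W/dₒ = w/dᵢ; with 1/f = 1/dₒ + 1/dᵢ this gives W = w·(dₒ − f)/f.
W = 53.7 mm × (64200 − 660) / 660 = 53.7 × 96.2727 ≈ 5169.845 mm = 5.16985 m.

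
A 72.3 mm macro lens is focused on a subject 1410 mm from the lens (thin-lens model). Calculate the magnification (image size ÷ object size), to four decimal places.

0.0540×

Thin lens: 1/f = 1/dₒ + 1/dᵢ → 1/dᵢ = 1/72.3 − 1/1410 = 0.0131220 mm⁻¹, so dᵢ ≈ 76.2077 mm.
Magnification m = dᵢ/dₒ = 76.2077/1410 ≈ 0.05405.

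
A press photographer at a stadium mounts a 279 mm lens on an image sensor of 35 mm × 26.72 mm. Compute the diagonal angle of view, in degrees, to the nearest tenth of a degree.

9.0°

Sensor diagonal = √(35² + 26.72²) = √1938.9584 ≈ 44.0336 mm.
Angle of view α = 2·arctan(d/2f) with d = 44.0336 mm and f = 279 mm.
d/2f = 0.07891; arctan(0.07891) ≈ 4.5120°, so α ≈ 9.0241°.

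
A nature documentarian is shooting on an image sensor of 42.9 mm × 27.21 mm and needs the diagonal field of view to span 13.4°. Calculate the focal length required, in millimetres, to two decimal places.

Sensor diagonal = √(42.9² + 27.21²) = √2580.7941 ≈ 50.8015 mm.
From α = 2·arctan(d/2f) we get f = d / (2·tan(α/2)).
With d = 50.8015 mm and α/2 = 6.7°, tan(α/2) ≈ 0.11747, so f ≈ 50.8015 / 0.23495 ≈ 216.2264 mm.

216.23 mm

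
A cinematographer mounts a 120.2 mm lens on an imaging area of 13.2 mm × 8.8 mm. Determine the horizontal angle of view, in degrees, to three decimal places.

6.286°

Angle of view α = 2·arctan(w/2f) with w = 13.2 mm and f = 120.2 mm.
w/2f = 0.05491; arctan(0.05491) ≈ 3.1429°, so α ≈ 6.2857°.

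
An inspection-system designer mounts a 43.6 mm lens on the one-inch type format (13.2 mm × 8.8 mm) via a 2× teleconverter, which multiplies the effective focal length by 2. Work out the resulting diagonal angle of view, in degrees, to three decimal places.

Effective focal length f = 43.6 × 2 = 87.2 mm.
Sensor diagonal = √(13.2² + 8.8²) = √251.6800 ≈ 15.8644 mm.
α = 2·arctan(15.864 / (2 × 87.2)) = 2·arctan(0.09097) ≈ 10.3953°.

10.395°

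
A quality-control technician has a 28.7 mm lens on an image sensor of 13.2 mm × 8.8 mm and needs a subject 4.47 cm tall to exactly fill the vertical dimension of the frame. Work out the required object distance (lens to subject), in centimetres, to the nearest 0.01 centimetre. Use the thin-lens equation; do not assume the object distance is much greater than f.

17.45 cm

W: 4.47 cm = 44.7 mm.
Magnification m = h/W = dᵢ/dₒ; combined with 1/f = 1/dₒ + 1/dᵢ this gives dₒ = f·(1 + W/h).
dₒ = 28.7 mm × (1 + 44.7/8.8) = 28.7 × 6.0795 ≈ 174.483 mm = 17.4483 cm.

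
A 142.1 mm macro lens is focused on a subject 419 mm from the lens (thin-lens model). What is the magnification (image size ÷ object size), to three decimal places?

Thin lens: 1/f = 1/dₒ + 1/dᵢ → 1/dᵢ = 1/142.1 − 1/419 = 0.0046507 mm⁻¹, so dᵢ ≈ 215.0231 mm.
Magnification m = dᵢ/dₒ = 215.0231/419 ≈ 0.51318.

0.513×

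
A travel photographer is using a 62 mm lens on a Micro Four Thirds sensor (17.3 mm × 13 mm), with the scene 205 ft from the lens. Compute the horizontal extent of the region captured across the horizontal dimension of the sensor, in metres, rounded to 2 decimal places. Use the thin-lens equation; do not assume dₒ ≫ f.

17.42 m

dₒ: 205 ft × 304.8 mm/ft = 62484.00 mm.
Similar triangles through the lens centre give W/dₒ = w/dᵢ; with 1/f = 1/dₒ + 1/dᵢ this gives W = w·(dₒ − f)/f.
W = 17.3 mm × (62484 − 62) / 62 = 17.3 × 1006.8064 ≈ 17417.751 mm = 17.4178 m.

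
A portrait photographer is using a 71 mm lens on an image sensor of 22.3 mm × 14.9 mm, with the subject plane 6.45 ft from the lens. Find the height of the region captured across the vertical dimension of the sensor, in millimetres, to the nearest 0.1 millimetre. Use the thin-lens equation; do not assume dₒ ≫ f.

dₒ: 6.45 ft × 304.8 mm/ft = 1965.96 mm.
Similar triangles through the lens centre give W/dₒ = h/dᵢ; with 1/f = 1/dₒ + 1/dᵢ this gives W = h·(dₒ − f)/f.
W = 14.9 mm × (1965.96 − 71) / 71 = 14.9 × 26.6896 ≈ 397.675 mm.

397.7 mm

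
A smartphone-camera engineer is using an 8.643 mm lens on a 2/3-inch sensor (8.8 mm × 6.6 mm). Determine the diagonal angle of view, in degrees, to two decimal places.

Sensor diagonal = √(8.8² + 6.6²) = √121.0000 ≈ 11.0000 mm.
Angle of view α = 2·arctan(d/2f) with d = 11.0000 mm and f = 8.643 mm.
d/2f = 0.63635; arctan(0.63635) ≈ 32.4708°, so α ≈ 64.9415°.

64.94°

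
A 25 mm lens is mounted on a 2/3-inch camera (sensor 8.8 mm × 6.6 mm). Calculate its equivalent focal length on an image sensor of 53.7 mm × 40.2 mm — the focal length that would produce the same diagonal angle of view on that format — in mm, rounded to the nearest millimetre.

152 mm

Sensor diagonal = √(8.8² + 6.6²) = √121.0000 ≈ 11.0000 mm.
Sensor diagonal = √(53.7² + 40.2²) = √4499.7300 ≈ 67.0800 mm.
Equal angle of view means equal diagonal/f ratio, so f₂ = f₁ · (diagonal₂/diagonal₁) = 25 × 67.0800/11.0000.
f₂ = 25 × 6.09818 ≈ 152.455 mm.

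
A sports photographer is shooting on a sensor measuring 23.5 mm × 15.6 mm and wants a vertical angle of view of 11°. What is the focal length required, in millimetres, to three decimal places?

From α = 2·arctan(h/2f) we get f = h / (2·tan(α/2)).
With h = 15.6 mm and α/2 = 5.5°, tan(α/2) ≈ 0.09629, so f ≈ 15.6 / 0.19258 ≈ 81.0061 mm.

81.006 mm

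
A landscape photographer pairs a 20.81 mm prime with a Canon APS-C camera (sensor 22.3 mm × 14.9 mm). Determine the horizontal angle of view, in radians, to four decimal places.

Angle of view α = 2·arctan(w/2f) with w = 22.3 mm and f = 20.81 mm.
w/2f = 0.53580; arctan(0.53580) ≈ 0.4919 rad, so α ≈ 0.9838 rad.

0.9838 rad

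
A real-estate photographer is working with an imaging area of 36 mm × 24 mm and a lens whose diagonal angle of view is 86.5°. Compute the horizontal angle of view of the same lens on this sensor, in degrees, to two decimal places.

76.10°

Sensor diagonal = √(36² + 24²) = √1872.0000 ≈ 43.2666 mm.
From the diagonal AOV: f = 43.2666 / (2·tan(43.25°)) = 43.2666 / 1.88141 ≈ 22.9969 mm.
Horizontal AOV = 2·arctan(36 / (2 × 22.9969)) = 2·arctan(0.78271) ≈ 76.1016°.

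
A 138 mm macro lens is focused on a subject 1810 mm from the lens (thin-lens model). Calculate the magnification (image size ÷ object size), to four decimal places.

0.0825×

Thin lens: 1/f = 1/dₒ + 1/dᵢ → 1/dᵢ = 1/138 − 1/1810 = 0.0066939 mm⁻¹, so dᵢ ≈ 149.3900 mm.
Magnification m = dᵢ/dₒ = 149.3900/1810 ≈ 0.08254.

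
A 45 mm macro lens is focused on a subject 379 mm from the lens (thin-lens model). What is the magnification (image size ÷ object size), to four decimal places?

0.1347×

Thin lens: 1/f = 1/dₒ + 1/dᵢ → 1/dᵢ = 1/45 − 1/379 = 0.0195837 mm⁻¹, so dᵢ ≈ 51.0629 mm.
Magnification m = dᵢ/dₒ = 51.0629/379 ≈ 0.13473.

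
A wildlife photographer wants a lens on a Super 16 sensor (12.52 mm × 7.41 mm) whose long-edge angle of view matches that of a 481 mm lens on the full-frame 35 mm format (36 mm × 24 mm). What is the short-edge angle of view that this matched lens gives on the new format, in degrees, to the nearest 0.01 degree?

2.54°

Equal long-edge AOV ⇒ f₂ = f₁ · 12.52/36 = 481 × 0.34778 ≈ 167.2811 mm.
Short-edge AOV on the new format = 2·arctan(7.41 / (2 × 167.2811)) = 2·arctan(0.02215) ≈ 2.5376°.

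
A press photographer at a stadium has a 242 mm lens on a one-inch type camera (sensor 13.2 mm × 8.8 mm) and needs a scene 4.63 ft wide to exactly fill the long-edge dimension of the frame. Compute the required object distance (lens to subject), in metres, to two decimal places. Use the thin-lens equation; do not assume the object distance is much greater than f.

26.11 m

W: 4.63 ft × 304.8 mm/ft = 1411.22 mm.
Magnification m = w/W = dᵢ/dₒ; combined with 1/f = 1/dₒ + 1/dᵢ this gives dₒ = f·(1 + W/w).
dₒ = 242 mm × (1 + 1411.22/13.2) = 242 × 107.9109 ≈ 26114.439 mm = 26.1144 m.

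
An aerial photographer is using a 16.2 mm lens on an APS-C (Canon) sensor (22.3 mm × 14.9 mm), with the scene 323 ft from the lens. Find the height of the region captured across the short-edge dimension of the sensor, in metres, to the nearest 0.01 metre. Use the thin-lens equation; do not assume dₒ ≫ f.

dₒ: 323 ft × 304.8 mm/ft = 98450.40 mm.
Similar triangles through the lens centre give W/dₒ = h/dᵢ; with 1/f = 1/dₒ + 1/dᵢ this gives W = h·(dₒ − f)/f.
W = 14.9 mm × (98450.4 − 16.2) / 16.2 = 14.9 × 6076.1850 ≈ 90535.156 mm = 90.5352 m.

90.54 m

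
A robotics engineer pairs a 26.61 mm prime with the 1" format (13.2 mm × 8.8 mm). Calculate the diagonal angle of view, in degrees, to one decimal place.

Sensor diagonal = √(13.2² + 8.8²) = √251.6800 ≈ 15.8644 mm.
Angle of view α = 2·arctan(d/2f) with d = 15.8644 mm and f = 26.61 mm.
d/2f = 0.29809; arctan(0.29809) ≈ 16.5989°, so α ≈ 33.1977°.

33.2°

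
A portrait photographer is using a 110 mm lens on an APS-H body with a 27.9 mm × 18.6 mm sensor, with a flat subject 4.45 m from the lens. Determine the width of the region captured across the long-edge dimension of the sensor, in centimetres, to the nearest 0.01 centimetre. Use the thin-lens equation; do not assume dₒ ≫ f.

110.08 cm

dₒ: 4.45 m = 4450 mm.
Similar triangles through the lens centre give W/dₒ = w/dᵢ; with 1/f = 1/dₒ + 1/dᵢ this gives W = w·(dₒ − f)/f.
W = 27.9 mm × (4450 − 110) / 110 = 27.9 × 39.4545 ≈ 1100.782 mm = 110.078 cm.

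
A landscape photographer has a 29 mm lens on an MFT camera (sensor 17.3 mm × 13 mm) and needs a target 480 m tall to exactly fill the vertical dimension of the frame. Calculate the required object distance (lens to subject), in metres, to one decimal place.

1070.8 m

W: 480 m = 480000 mm.
Magnification m = h/W = dᵢ/dₒ; combined with 1/f = 1/dₒ + 1/dᵢ this gives dₒ = f·(1 + W/h).
dₒ = 29 mm × (1 + 480000/13) = 29 × 36924.0769 ≈ 1070798.231 mm = 1070.8 m.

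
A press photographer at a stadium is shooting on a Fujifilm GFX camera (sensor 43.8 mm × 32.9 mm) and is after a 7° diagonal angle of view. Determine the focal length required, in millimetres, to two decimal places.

Sensor diagonal = √(43.8² + 32.9²) = √3000.8500 ≈ 54.7800 mm.
From α = 2·arctan(d/2f) we get f = d / (2·tan(α/2)).
With d = 54.7800 mm and α/2 = 3.5°, tan(α/2) ≈ 0.06116, so f ≈ 54.7800 / 0.12233 ≈ 447.8227 mm.

447.82 mm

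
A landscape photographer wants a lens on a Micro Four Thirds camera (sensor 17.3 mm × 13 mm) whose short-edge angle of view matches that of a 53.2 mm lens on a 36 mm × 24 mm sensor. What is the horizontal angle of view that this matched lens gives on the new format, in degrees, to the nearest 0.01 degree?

33.42°

Equal short-edge AOV ⇒ f₂ = f₁ · 13/24 = 53.2 × 0.54167 ≈ 28.8167 mm.
Horizontal AOV on the new format = 2·arctan(17.3 / (2 × 28.8167)) = 2·arctan(0.30017) ≈ 33.4167°.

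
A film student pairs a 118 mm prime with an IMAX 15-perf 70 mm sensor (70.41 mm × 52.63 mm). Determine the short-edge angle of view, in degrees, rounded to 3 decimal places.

Angle of view α = 2·arctan(h/2f) with h = 52.63 mm and f = 118 mm.
h/2f = 0.22301; arctan(0.22301) ≈ 12.5717°, so α ≈ 25.1435°.

25.143°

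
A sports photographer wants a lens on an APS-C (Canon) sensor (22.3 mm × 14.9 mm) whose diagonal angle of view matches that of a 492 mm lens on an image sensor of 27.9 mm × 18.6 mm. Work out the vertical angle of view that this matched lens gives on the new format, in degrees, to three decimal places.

2.169°

Sensor diagonal = √(27.9² + 18.6²) = √1124.3700 ≈ 33.5316 mm.
Sensor diagonal = √(22.3² + 14.9²) = √719.3000 ≈ 26.8198 mm.
Equal diagonal AOV ⇒ f₂ = f₁ · 26.8198/33.5316 = 492 × 0.79984 ≈ 393.5188 mm.
Vertical AOV on the new format = 2·arctan(14.9 / (2 × 393.5188)) = 2·arctan(0.01893) ≈ 2.1692°.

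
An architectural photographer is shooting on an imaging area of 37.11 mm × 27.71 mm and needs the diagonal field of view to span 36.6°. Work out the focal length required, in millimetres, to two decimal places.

70.02 mm

Sensor diagonal = √(37.11² + 27.71²) = √2144.9962 ≈ 46.3141 mm.
From α = 2·arctan(d/2f) we get f = d / (2·tan(α/2)).
With d = 46.3141 mm and α/2 = 18.3°, tan(α/2) ≈ 0.33072, so f ≈ 46.3141 / 0.66144 ≈ 70.0205 mm.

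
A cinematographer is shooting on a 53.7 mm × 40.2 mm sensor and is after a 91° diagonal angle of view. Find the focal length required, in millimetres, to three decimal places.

32.960 mm

Sensor diagonal = √(53.7² + 40.2²) = √4499.7300 ≈ 67.0800 mm.
From α = 2·arctan(d/2f) we get f = d / (2·tan(α/2)).
With d = 67.0800 mm and α/2 = 45.5°, tan(α/2) ≈ 1.01761, so f ≈ 67.0800 / 2.03521 ≈ 32.9597 mm.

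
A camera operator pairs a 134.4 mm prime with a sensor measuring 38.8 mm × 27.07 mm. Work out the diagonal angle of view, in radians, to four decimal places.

0.3484 rad

Sensor diagonal = √(38.8² + 27.07²) = √2238.2249 ≈ 47.3099 mm.
Angle of view α = 2·arctan(d/2f) with d = 47.3099 mm and f = 134.4 mm.
d/2f = 0.17600; arctan(0.17600) ≈ 0.1742 rad, so α ≈ 0.3484 rad.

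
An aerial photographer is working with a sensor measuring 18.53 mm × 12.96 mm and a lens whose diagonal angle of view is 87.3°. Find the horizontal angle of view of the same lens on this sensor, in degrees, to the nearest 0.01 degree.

76.03°

Sensor diagonal = √(18.53² + 12.96²) = √511.3225 ≈ 22.6124 mm.
From the diagonal AOV: f = 22.6124 / (2·tan(43.65°)) = 22.6124 / 1.90791 ≈ 11.8520 mm.
Horizontal AOV = 2·arctan(18.53 / (2 × 11.8520)) = 2·arctan(0.78173) ≈ 76.0314°.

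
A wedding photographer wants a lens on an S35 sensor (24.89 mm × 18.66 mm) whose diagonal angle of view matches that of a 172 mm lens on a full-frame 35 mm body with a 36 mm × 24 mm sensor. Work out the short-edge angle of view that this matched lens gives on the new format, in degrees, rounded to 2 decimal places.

8.63°

Sensor diagonal = √(36² + 24²) = √1872.0000 ≈ 43.2666 mm.
Sensor diagonal = √(24.89² + 18.66²) = √967.7077 ≈ 31.1080 mm.
Equal diagonal AOV ⇒ f₂ = f₁ · 31.1080/43.2666 = 172 × 0.71898 ≈ 123.6652 mm.
Short-edge AOV on the new format = 2·arctan(18.66 / (2 × 123.6652)) = 2·arctan(0.07545) ≈ 8.6291°.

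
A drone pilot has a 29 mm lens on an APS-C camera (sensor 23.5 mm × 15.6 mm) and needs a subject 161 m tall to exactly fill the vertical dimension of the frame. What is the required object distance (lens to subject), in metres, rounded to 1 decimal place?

W: 161 m = 161000 mm.
Magnification m = h/W = dᵢ/dₒ; combined with 1/f = 1/dₒ + 1/dᵢ this gives dₒ = f·(1 + W/h).
dₒ = 29 mm × (1 + 161000/15.6) = 29 × 10321.5128 ≈ 299323.872 mm = 299.324 m.

299.3 m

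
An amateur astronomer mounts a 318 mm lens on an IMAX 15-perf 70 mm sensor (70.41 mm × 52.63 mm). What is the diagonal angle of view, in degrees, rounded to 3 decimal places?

Sensor diagonal = √(70.41² + 52.63²) = √7727.4850 ≈ 87.9061 mm.
Angle of view α = 2·arctan(d/2f) with d = 87.9061 mm and f = 318 mm.
d/2f = 0.13822; arctan(0.13822) ≈ 7.8694°, so α ≈ 15.7388°.

15.739°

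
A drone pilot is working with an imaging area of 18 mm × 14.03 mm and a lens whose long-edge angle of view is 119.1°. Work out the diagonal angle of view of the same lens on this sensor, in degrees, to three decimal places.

130.249°

From the long-edge AOV: f = 18 / (2·tan(59.55°)) = 18 / 3.40211 ≈ 5.2908 mm.
Sensor diagonal = √(18² + 14.03²) = √520.8409 ≈ 22.8219 mm.
Diagonal AOV = 2·arctan(22.8219 / (2 × 5.2908)) = 2·arctan(2.15674) ≈ 130.2493°.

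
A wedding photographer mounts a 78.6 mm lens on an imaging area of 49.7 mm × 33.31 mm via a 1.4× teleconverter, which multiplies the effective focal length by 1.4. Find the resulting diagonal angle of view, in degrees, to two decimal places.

Effective focal length f = 78.6 × 1.4 = 110.04 mm.
Sensor diagonal = √(49.7² + 33.31²) = √3579.6461 ≈ 59.8301 mm.
α = 2·arctan(59.830 / (2 × 110.04)) = 2·arctan(0.27186) ≈ 30.4173°.

30.42°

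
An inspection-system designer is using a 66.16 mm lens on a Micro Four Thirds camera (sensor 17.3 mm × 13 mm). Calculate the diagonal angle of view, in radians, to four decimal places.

0.3242 rad

Sensor diagonal = √(17.3² + 13²) = √468.2900 ≈ 21.6400 mm.
Angle of view α = 2·arctan(d/2f) with d = 21.6400 mm and f = 66.16 mm.
d/2f = 0.16354; arctan(0.16354) ≈ 0.1621 rad, so α ≈ 0.3242 rad.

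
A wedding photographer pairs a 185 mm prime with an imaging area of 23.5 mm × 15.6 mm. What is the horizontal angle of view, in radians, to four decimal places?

Angle of view α = 2·arctan(w/2f) with w = 23.5 mm and f = 185 mm.
w/2f = 0.06351; arctan(0.06351) ≈ 0.0634 rad, so α ≈ 0.1269 rad.

0.1269 rad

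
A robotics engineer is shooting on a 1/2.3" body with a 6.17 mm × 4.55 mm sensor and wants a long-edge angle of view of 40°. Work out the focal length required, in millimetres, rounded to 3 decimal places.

8.476 mm

From α = 2·arctan(w/2f) we get f = w / (2·tan(α/2)).
With w = 6.17 mm and α/2 = 20°, tan(α/2) ≈ 0.36397, so f ≈ 6.17 / 0.72794 ≈ 8.4760 mm.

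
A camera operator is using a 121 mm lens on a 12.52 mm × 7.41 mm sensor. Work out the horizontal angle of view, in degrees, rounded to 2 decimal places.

Angle of view α = 2·arctan(w/2f) with w = 12.52 mm and f = 121 mm.
w/2f = 0.05174; arctan(0.05174) ≈ 2.9616°, so α ≈ 5.9232°.

5.92°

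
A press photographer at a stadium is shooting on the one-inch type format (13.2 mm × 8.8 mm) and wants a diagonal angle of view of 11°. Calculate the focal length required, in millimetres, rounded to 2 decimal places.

82.38 mm

Sensor diagonal = √(13.2² + 8.8²) = √251.6800 ≈ 15.8644 mm.
From α = 2·arctan(d/2f) we get f = d / (2·tan(α/2)).
With d = 15.8644 mm and α/2 = 5.5°, tan(α/2) ≈ 0.09629, so f ≈ 15.8644 / 0.19258 ≈ 82.3792 mm.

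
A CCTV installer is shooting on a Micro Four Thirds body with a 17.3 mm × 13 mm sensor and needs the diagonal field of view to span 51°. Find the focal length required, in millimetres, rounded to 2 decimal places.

22.68 mm

Sensor diagonal = √(17.3² + 13²) = √468.2900 ≈ 21.6400 mm.
From α = 2·arctan(d/2f) we get f = d / (2·tan(α/2)).
With d = 21.6400 mm and α/2 = 25.5°, tan(α/2) ≈ 0.47698, so f ≈ 21.6400 / 0.95395 ≈ 22.6846 mm.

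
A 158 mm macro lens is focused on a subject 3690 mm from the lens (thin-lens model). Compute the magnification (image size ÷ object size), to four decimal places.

Thin lens: 1/f = 1/dₒ + 1/dᵢ → 1/dᵢ = 1/158 − 1/3690 = 0.0060581 mm⁻¹, so dᵢ ≈ 165.0680 mm.
Magnification m = dᵢ/dₒ = 165.0680/3690 ≈ 0.04473.

0.0447×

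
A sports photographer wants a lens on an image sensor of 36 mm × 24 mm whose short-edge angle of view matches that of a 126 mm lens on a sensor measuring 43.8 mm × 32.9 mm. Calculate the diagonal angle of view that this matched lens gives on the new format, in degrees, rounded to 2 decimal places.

26.49°

Equal short-edge AOV ⇒ f₂ = f₁ · 24/32.9 = 126 × 0.72948 ≈ 91.9149 mm.
Sensor diagonal = √(36² + 24²) = √1872.0000 ≈ 43.2666 mm.
Diagonal AOV on the new format = 2·arctan(43.2666 / (2 × 91.9149)) = 2·arctan(0.23536) ≈ 26.4885°.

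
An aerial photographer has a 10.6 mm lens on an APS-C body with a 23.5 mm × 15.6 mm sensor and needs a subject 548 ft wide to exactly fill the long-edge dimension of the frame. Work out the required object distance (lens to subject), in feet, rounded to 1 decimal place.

247.2 ft

W: 548 ft × 304.8 mm/ft = 167030.39 mm.
Magnification m = w/W = dᵢ/dₒ; combined with 1/f = 1/dₒ + 1/dᵢ this gives dₒ = f·(1 + W/w).
dₒ = 10.6 mm × (1 + 167030/23.5) = 10.6 × 7108.6764 ≈ 75351.970 mm = 75351.970/304.8 ft = 247.218 ft.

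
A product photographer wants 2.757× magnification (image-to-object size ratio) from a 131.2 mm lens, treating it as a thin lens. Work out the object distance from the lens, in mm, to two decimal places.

178.79 mm

With m = dᵢ/dₒ and 1/f = 1/dₒ + 1/dᵢ, substituting dᵢ = m·dₒ gives 1/f = (1 + 1/m)/dₒ, hence dₒ = f·(1 + 1/m).
dₒ = 131.2 × (1 + 1/2.757) = 131.2 × 1.36271 ≈ 178.788 mm.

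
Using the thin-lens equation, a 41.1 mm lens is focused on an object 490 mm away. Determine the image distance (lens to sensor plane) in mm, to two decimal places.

44.86 mm

1/dᵢ = 1/f − 1/dₒ = 1/41.1 − 1/490 = 0.0222901 mm⁻¹.
dᵢ = 1/0.0222901 ≈ 44.8630 mm.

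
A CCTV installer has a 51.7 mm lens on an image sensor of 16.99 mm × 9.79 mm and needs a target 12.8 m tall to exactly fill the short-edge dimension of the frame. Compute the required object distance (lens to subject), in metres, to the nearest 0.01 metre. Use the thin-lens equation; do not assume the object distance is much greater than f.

W: 12.8 m = 12800 mm.
Magnification m = h/W = dᵢ/dₒ; combined with 1/f = 1/dₒ + 1/dᵢ this gives dₒ = f·(1 + W/h).
dₒ = 51.7 mm × (1 + 12800/9.79) = 51.7 × 1308.4566 ≈ 67647.206 mm = 67.6472 m.

67.65 m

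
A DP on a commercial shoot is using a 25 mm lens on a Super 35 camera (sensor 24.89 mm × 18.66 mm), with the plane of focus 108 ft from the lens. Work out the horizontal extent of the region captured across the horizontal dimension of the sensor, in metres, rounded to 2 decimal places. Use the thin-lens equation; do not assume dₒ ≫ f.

32.75 m

dₒ: 108 ft × 304.8 mm/ft = 32918.40 mm.
Similar triangles through the lens centre give W/dₒ = w/dᵢ; with 1/f = 1/dₒ + 1/dᵢ this gives W = w·(dₒ − f)/f.
W = 24.89 mm × (32918.4 − 25) / 25 = 24.89 × 1315.7360 ≈ 32748.668 mm = 32.7487 m.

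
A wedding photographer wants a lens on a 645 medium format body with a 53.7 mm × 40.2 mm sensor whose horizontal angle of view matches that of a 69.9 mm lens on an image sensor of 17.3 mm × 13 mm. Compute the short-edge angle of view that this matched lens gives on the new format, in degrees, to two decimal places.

10.59°

Equal horizontal AOV ⇒ f₂ = f₁ · 53.7/17.3 = 69.9 × 3.10405 ≈ 216.9728 mm.
Short-edge AOV on the new format = 2·arctan(40.2 / (2 × 216.9728)) = 2·arctan(0.09264) ≈ 10.5854°.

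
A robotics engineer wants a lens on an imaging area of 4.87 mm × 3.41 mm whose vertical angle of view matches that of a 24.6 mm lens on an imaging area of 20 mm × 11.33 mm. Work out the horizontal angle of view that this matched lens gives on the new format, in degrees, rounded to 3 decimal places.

36.410°

Equal vertical AOV ⇒ f₂ = f₁ · 3.41/11.33 = 24.6 × 0.30097 ≈ 7.4039 mm.
Horizontal AOV on the new format = 2·arctan(4.87 / (2 × 7.4039)) = 2·arctan(0.32888) ≈ 36.4102°.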